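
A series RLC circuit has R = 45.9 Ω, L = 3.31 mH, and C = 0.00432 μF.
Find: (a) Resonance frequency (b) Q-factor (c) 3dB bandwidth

Step 1 — Resonance condition Im(Z)=0 gives ω₀ = 1/√(LC).
Step 2 — ω₀ = 1/√(0.00331·4.32e-09) = 2.645e+05 rad/s.
Step 3 — f₀ = ω₀/(2π) = 4.209e+04 Hz.
Step 4 — Series Q: Q = ω₀L/R = 2.645e+05·0.00331/45.9 = 19.07.
Step 5 — 3dB bandwidth: Δω = ω₀/Q = 1.387e+04 rad/s; BW = Δω/(2π) = 2207 Hz.

(a) f₀ = 4.209e+04 Hz  (b) Q = 19.07  (c) BW = 2207 Hz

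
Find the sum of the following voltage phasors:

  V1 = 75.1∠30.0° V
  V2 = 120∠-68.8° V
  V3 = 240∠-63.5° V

Step 1 — Convert each phasor to rectangular form:
  V1 = 75.1·(cos(30.0°) + j·sin(30.0°)) = 65.04 + j37.55 V
  V2 = 120·(cos(-68.8°) + j·sin(-68.8°)) = 43.39 - j111.9 V
  V3 = 240·(cos(-63.5°) + j·sin(-63.5°)) = 107.1 - j214.8 V
Step 2 — Sum components: V_total = 215.5 - j289.1 V.
Step 3 — Convert to polar: |V_total| = 360.6 V, ∠V_total = -53.3°.

V_total = 360.6∠-53.3° V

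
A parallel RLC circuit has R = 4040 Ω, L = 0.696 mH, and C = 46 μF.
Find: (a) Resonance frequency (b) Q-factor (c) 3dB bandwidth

Step 1 — Resonance: ω₀ = 1/√(LC) = 1/√(0.000696·4.6e-05) = 5589 rad/s.
Step 2 — f₀ = ω₀/(2π) = 889.5 Hz.
Step 3 — Parallel Q: Q = R/(ω₀L) = 4040/(5589·0.000696) = 1039.
Step 4 — Bandwidth: Δω = ω₀/Q = 5.381 rad/s; BW = Δω/(2π) = 0.8564 Hz.

(a) f₀ = 889.5 Hz  (b) Q = 1039  (c) BW = 0.8564 Hz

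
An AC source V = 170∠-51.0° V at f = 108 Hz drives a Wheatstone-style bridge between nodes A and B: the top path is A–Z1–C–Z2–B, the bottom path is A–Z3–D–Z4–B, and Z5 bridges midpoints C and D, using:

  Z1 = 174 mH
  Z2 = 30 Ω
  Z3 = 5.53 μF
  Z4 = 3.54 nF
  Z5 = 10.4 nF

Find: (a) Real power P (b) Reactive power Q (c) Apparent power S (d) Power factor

Step 1 — Angular frequency: ω = 2π·f = 2π·108 = 678.6 rad/s.
Step 2 — Component impedances:
  Z1: Z = jωL = j·678.6·0.174 = 0 + j118.1 Ω
  Z2: Z = R = 30 Ω
  Z3: Z = 1/(jωC) = -j/(ω·C) = 0 - j266.5 Ω
  Z4: Z = 1/(jωC) = -j/(ω·C) = 0 - j4.163e+05 Ω
  Z5: Z = 1/(jωC) = -j/(ω·C) = 0 - j1.417e+05 Ω
Step 3 — Bridge requires nodal analysis (the Z5 bridge couples midpoints C and D, so the two paths cannot be reduced to a simple series/parallel combination). Setting node B to ground and injecting 1 A at node A, the 3-node admittance system at A, C, D solves to V_A = Z_AB = 30.02 + j118.2 Ω = 122∠75.8° Ω.
Step 4 — Source phasor: V = 170∠-51.0° V = 107 - j132.1 V.
Step 5 — Current: I = V / Z = -0.8341 - j1.117 A = 1.394∠-126.8° A.
Step 6 — Complex power: S = V·I* = 58.33 + j229.7 VA.
Step 7 — Real power: P = Re(S) = 58.33 W.
Step 8 — Reactive power: Q = Im(S) = 229.7 VAR.
Step 9 — Apparent power: |S| = 237 VA.
Step 10 — Power factor: PF = P/|S| = 0.2461 (lagging).

(a) P = 58.33 W  (b) Q = 229.7 VAR  (c) S = 237 VA  (d) PF = 0.2461 (lagging)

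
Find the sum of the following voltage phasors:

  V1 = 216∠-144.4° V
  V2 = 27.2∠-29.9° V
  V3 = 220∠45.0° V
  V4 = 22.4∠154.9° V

Step 1 — Convert each phasor to rectangular form:
  V1 = 216·(cos(-144.4°) + j·sin(-144.4°)) = -175.6 - j125.7 V
  V2 = 27.2·(cos(-29.9°) + j·sin(-29.9°)) = 23.58 - j13.56 V
  V3 = 220·(cos(45.0°) + j·sin(45.0°)) = 155.6 + j155.6 V
  V4 = 22.4·(cos(154.9°) + j·sin(154.9°)) = -20.28 + j9.502 V
Step 2 — Sum components: V_total = -16.77 + j25.77 V.
Step 3 — Convert to polar: |V_total| = 30.75 V, ∠V_total = 123.1°.

V_total = 30.75∠123.1° V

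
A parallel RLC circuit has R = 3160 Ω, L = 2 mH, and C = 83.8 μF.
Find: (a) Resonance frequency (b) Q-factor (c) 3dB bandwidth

Step 1 — Resonance: ω₀ = 1/√(LC) = 1/√(0.002·8.38e-05) = 2443 rad/s.
Step 2 — f₀ = ω₀/(2π) = 388.8 Hz.
Step 3 — Parallel Q: Q = R/(ω₀L) = 3160/(2443·0.002) = 646.8.
Step 4 — Bandwidth: Δω = ω₀/Q = 3.776 rad/s; BW = Δω/(2π) = 0.601 Hz.

(a) f₀ = 388.8 Hz  (b) Q = 646.8  (c) BW = 0.601 Hz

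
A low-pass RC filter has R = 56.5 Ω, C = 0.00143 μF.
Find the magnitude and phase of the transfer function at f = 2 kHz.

Step 1 — Angular frequency: ω = 2π·2000 = 1.257e+04 rad/s.
Step 2 — Transfer function: H(jω) = 1/(1 + jωRC).
Step 3 — Denominator: 1 + jωRC = 1 + j·1.257e+04·56.5·1.43e-09 = 1 + j0.001015.
Step 4 — H = 1 - j0.001015.
Step 5 — Magnitude: |H| = 1 (-0.0 dB); phase: φ = -0.1°.

|H| = 1 (-0.0 dB), φ = -0.1°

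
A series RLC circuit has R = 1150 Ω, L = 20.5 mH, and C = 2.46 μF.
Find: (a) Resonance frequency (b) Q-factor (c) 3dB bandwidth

Step 1 — Resonance: ω₀ = 1/√(LC) = 1/√(0.0205·2.46e-06) = 4453 rad/s.
Step 2 — f₀ = ω₀/(2π) = 708.7 Hz.
Step 3 — Series Q: Q = ω₀L/R = 4453·0.0205/1150 = 0.07938.
Step 4 — Bandwidth: Δω = ω₀/Q = 5.61e+04 rad/s; BW = Δω/(2π) = 8928 Hz.

(a) f₀ = 708.7 Hz  (b) Q = 0.07938  (c) BW = 8928 Hz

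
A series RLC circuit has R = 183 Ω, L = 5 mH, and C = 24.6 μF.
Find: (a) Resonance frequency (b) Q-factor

Step 1 — Resonance condition Im(Z)=0 gives ω₀ = 1/√(LC).
Step 2 — ω₀ = 1/√(0.005·2.46e-05) = 2851 rad/s.
Step 3 — f₀ = ω₀/(2π) = 453.8 Hz.
Step 4 — Series Q: Q = ω₀L/R = 2851·0.005/183 = 0.07791.

(a) f₀ = 453.8 Hz  (b) Q = 0.07791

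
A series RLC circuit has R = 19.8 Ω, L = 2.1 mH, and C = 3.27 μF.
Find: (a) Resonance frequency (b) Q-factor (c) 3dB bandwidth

Step 1 — Resonance condition Im(Z)=0 gives ω₀ = 1/√(LC).
Step 2 — ω₀ = 1/√(0.0021·3.27e-06) = 1.207e+04 rad/s.
Step 3 — f₀ = ω₀/(2π) = 1921 Hz.
Step 4 — Series Q: Q = ω₀L/R = 1.207e+04·0.0021/19.8 = 1.28.
Step 5 — 3dB bandwidth: Δω = ω₀/Q = 9429 rad/s; BW = Δω/(2π) = 1501 Hz.

(a) f₀ = 1921 Hz  (b) Q = 1.28  (c) BW = 1501 Hz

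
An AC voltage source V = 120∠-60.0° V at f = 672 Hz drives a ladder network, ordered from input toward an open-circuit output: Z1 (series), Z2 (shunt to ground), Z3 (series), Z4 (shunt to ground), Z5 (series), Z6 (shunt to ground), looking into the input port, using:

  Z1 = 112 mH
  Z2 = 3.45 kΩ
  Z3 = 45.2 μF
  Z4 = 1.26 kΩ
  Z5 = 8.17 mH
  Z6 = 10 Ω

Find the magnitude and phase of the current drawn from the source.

Step 1 — Angular frequency: ω = 2π·f = 2π·672 = 4222 rad/s.
Step 2 — Component impedances:
  Z1: Z = jωL = j·4222·0.112 = 0 + j472.9 Ω
  Z2: Z = R = 3450 Ω
  Z3: Z = 1/(jωC) = -j/(ω·C) = 0 - j5.24 Ω
  Z4: Z = R = 1260 Ω
  Z5: Z = jωL = j·4222·0.00817 = 0 + j34.5 Ω
  Z6: Z = R = 10 Ω
Step 3 — Ladder network (open output): work backward from the far end, alternating series and parallel combinations. Z_in = 11.05 + j501.4 Ω = 501.5∠88.7° Ω.
Step 4 — Source phasor: V = 120∠-60.0° V = 60 - j103.9 V.
Step 5 — Ohm's law: I = V / Z_total = (60 - j103.9) / (11.05 + j501.4) = -0.2045 - j0.1242 A.
Step 6 — Convert to polar: |I| = 0.2393 A, ∠I = -148.7°.

I = 0.2393∠-148.7° A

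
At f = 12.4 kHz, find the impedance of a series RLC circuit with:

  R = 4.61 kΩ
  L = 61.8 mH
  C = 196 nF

Step 1 — Angular frequency: ω = 2π·f = 2π·1.24e+04 = 7.791e+04 rad/s.
Step 2 — Component impedances:
  R: Z = R = 4610 Ω
  L: Z = jωL = j·7.791e+04·0.0618 = 0 + j4815 Ω
  C: Z = 1/(jωC) = -j/(ω·C) = 0 - j65.49 Ω
Step 3 — Series combination: Z_total = R + L + C = 4610 + j4749 Ω = 6619∠45.9° Ω.

Z = 4610 + j4749 Ω = 6619∠45.9° Ω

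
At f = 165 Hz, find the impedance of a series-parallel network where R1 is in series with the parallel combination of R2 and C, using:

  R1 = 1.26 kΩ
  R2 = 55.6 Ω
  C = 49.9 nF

Step 1 — Angular frequency: ω = 2π·f = 2π·165 = 1037 rad/s.
Step 2 — Component impedances:
  R1: Z = R = 1260 Ω
  R2: Z = R = 55.6 Ω
  C: Z = 1/(jωC) = -j/(ω·C) = 0 - j1.933e+04 Ω
Step 3 — Parallel branch: R2 || C = 1/(1/R2 + 1/C) = 55.6 - j0.1599 Ω.
Step 4 — Series with R1: Z_total = R1 + (R2 || C) = 1316 - j0.1599 Ω = 1316∠-0.0° Ω.

Z = 1316 - j0.1599 Ω = 1316∠-0.0° Ω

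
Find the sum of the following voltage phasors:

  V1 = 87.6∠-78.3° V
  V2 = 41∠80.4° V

Step 1 — Convert each phasor to rectangular form:
  V1 = 87.6·(cos(-78.3°) + j·sin(-78.3°)) = 17.76 - j85.78 V
  V2 = 41·(cos(80.4°) + j·sin(80.4°)) = 6.838 + j40.43 V
Step 2 — Sum components: V_total = 24.6 - j45.35 V.
Step 3 — Convert to polar: |V_total| = 51.6 V, ∠V_total = -61.5°.

V_total = 51.6∠-61.5° V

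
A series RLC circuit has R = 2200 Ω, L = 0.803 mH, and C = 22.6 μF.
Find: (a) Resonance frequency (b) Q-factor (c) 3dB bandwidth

Step 1 — Resonance: ω₀ = 1/√(LC) = 1/√(0.000803·2.26e-05) = 7423 rad/s.
Step 2 — f₀ = ω₀/(2π) = 1181 Hz.
Step 3 — Series Q: Q = ω₀L/R = 7423·0.000803/2200 = 0.002709.
Step 4 — Bandwidth: Δω = ω₀/Q = 2.74e+06 rad/s; BW = Δω/(2π) = 4.36e+05 Hz.

(a) f₀ = 1181 Hz  (b) Q = 0.002709  (c) BW = 4.36e+05 Hz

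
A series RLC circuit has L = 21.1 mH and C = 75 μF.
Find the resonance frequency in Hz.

Step 1 — Resonance condition Im(Z)=0 gives ω₀ = 1/√(LC).
Step 2 — ω₀ = 1/√(0.0211·7.5e-05) = 794.9 rad/s.
Step 3 — f₀ = ω₀/(2π) = 126.5 Hz.

f₀ = 126.5 Hz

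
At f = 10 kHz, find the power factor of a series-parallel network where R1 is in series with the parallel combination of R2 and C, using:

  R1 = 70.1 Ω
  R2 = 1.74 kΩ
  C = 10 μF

Step 1 — Angular frequency: ω = 2π·f = 2π·1e+04 = 6.283e+04 rad/s.
Step 2 — Component impedances:
  R1: Z = R = 70.1 Ω
  R2: Z = R = 1740 Ω
  C: Z = 1/(jωC) = -j/(ω·C) = 0 - j1.592 Ω
Step 3 — Parallel branch: R2 || C = 1/(1/R2 + 1/C) = 0.001456 - j1.592 Ω.
Step 4 — Series with R1: Z_total = R1 + (R2 || C) = 70.1 - j1.592 Ω = 70.12∠-1.3° Ω.
Step 5 — Power factor: PF = cos(φ) = Re(Z)/|Z| = 70.1/70.12 = 0.9997.
Step 6 — Type: Im(Z) = -1.592 ⇒ leading (phase φ = -1.3°).

PF = 0.9997 (leading, φ = -1.3°)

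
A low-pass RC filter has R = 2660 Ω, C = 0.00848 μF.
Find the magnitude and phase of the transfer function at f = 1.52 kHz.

Step 1 — Angular frequency: ω = 2π·1520 = 9550 rad/s.
Step 2 — Transfer function: H(jω) = 1/(1 + jωRC).
Step 3 — Denominator: 1 + jωRC = 1 + j·9550·2660·8.48e-09 = 1 + j0.2154.
Step 4 — H = 0.9556 - j0.2059.
Step 5 — Magnitude: |H| = 0.9776 (-0.2 dB); phase: φ = -12.2°.

|H| = 0.9776 (-0.2 dB), φ = -12.2°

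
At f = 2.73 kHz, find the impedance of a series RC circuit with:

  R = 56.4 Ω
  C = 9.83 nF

Step 1 — Angular frequency: ω = 2π·f = 2π·2730 = 1.715e+04 rad/s.
Step 2 — Component impedances:
  R: Z = R = 56.4 Ω
  C: Z = 1/(jωC) = -j/(ω·C) = 0 - j5931 Ω
Step 3 — Series combination: Z_total = R + C = 56.4 - j5931 Ω = 5931∠-89.5° Ω.

Z = 56.4 - j5931 Ω = 5931∠-89.5° Ω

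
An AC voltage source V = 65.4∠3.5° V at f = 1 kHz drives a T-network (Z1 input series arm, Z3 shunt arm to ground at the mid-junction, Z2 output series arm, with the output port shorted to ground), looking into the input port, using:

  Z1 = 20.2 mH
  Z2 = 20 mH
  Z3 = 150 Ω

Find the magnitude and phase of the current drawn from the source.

Step 1 — Angular frequency: ω = 2π·f = 2π·1000 = 6283 rad/s.
Step 2 — Component impedances:
  Z1: Z = jωL = j·6283·0.0202 = 0 + j126.9 Ω
  Z2: Z = jωL = j·6283·0.02 = 0 + j125.7 Ω
  Z3: Z = R = 150 Ω
Step 3 — With the output port shorted to ground, the output series arm Z2 runs from the junction to ground; the shunt arm Z3 also runs from the junction to ground. They appear in parallel: Z3 || Z2 = 61.86 + j73.84 Ω.
Step 4 — Series with input arm Z1: Z_in = Z1 + (Z3 || Z2) = 61.86 + j200.8 Ω = 210.1∠72.9° Ω.
Step 5 — Source phasor: V = 65.4∠3.5° V = 65.28 + j3.993 V.
Step 6 — Ohm's law: I = V / Z_total = (65.28 + j3.993) / (61.86 + j200.8) = 0.1097 - j0.2914 A.
Step 7 — Convert to polar: |I| = 0.3113 A, ∠I = -69.4°.

I = 0.3113∠-69.4° A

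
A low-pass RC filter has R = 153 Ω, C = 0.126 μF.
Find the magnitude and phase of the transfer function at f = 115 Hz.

Step 1 — Angular frequency: ω = 2π·115 = 722.6 rad/s.
Step 2 — Transfer function: H(jω) = 1/(1 + jωRC).
Step 3 — Denominator: 1 + jωRC = 1 + j·722.6·153·1.26e-07 = 1 + j0.01393.
Step 4 — H = 0.9998 - j0.01393.
Step 5 — Magnitude: |H| = 0.9999 (-0.0 dB); phase: φ = -0.8°.

|H| = 0.9999 (-0.0 dB), φ = -0.8°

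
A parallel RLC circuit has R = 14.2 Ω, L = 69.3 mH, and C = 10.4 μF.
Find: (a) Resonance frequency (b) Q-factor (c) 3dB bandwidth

Step 1 — Resonance: ω₀ = 1/√(LC) = 1/√(0.0693·1.04e-05) = 1178 rad/s.
Step 2 — f₀ = ω₀/(2π) = 187.5 Hz.
Step 3 — Parallel Q: Q = R/(ω₀L) = 14.2/(1178·0.0693) = 0.174.
Step 4 — Bandwidth: Δω = ω₀/Q = 6771 rad/s; BW = Δω/(2π) = 1078 Hz.

(a) f₀ = 187.5 Hz  (b) Q = 0.174  (c) BW = 1078 Hz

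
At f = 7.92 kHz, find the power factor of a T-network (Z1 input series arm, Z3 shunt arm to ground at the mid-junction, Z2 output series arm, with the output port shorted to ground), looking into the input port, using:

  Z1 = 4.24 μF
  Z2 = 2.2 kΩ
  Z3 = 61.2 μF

Step 1 — Angular frequency: ω = 2π·f = 2π·7920 = 4.976e+04 rad/s.
Step 2 — Component impedances:
  Z1: Z = 1/(jωC) = -j/(ω·C) = 0 - j4.739 Ω
  Z2: Z = R = 2200 Ω
  Z3: Z = 1/(jωC) = -j/(ω·C) = 0 - j0.3284 Ω
Step 3 — With the output port shorted to ground, the output series arm Z2 runs from the junction to ground; the shunt arm Z3 also runs from the junction to ground. They appear in parallel: Z3 || Z2 = 4.901e-05 - j0.3284 Ω.
Step 4 — Series with input arm Z1: Z_in = Z1 + (Z3 || Z2) = 4.901e-05 - j5.068 Ω = 5.068∠-90.0° Ω.
Step 5 — Power factor: PF = cos(φ) = Re(Z)/|Z| = 4.901e-05/5.068 = 9.67e-06.
Step 6 — Type: Im(Z) = -5.068 ⇒ leading (phase φ = -90.0°).

PF = 9.67e-06 (leading, φ = -90.0°)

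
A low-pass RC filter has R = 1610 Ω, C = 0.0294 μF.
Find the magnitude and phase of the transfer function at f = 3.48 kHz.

Step 1 — Angular frequency: ω = 2π·3480 = 2.187e+04 rad/s.
Step 2 — Transfer function: H(jω) = 1/(1 + jωRC).
Step 3 — Denominator: 1 + jωRC = 1 + j·2.187e+04·1610·2.94e-08 = 1 + j1.035.
Step 4 — H = 0.4828 - j0.4997.
Step 5 — Magnitude: |H| = 0.6948 (-3.2 dB); phase: φ = -46.0°.

|H| = 0.6948 (-3.2 dB), φ = -46.0°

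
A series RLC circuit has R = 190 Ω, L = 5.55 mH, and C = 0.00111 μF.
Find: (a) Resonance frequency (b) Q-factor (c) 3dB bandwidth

Step 1 — Resonance condition Im(Z)=0 gives ω₀ = 1/√(LC).
Step 2 — ω₀ = 1/√(0.00555·1.11e-09) = 4.029e+05 rad/s.
Step 3 — f₀ = ω₀/(2π) = 6.412e+04 Hz.
Step 4 — Series Q: Q = ω₀L/R = 4.029e+05·0.00555/190 = 11.77.
Step 5 — 3dB bandwidth: Δω = ω₀/Q = 3.423e+04 rad/s; BW = Δω/(2π) = 5449 Hz.

(a) f₀ = 6.412e+04 Hz  (b) Q = 11.77  (c) BW = 5449 Hz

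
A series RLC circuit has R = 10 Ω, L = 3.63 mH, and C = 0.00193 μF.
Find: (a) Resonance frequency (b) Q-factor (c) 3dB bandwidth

Step 1 — Resonance condition Im(Z)=0 gives ω₀ = 1/√(LC).
Step 2 — ω₀ = 1/√(0.00363·1.93e-09) = 3.778e+05 rad/s.
Step 3 — f₀ = ω₀/(2π) = 6.013e+04 Hz.
Step 4 — Series Q: Q = ω₀L/R = 3.778e+05·0.00363/10 = 137.1.
Step 5 — 3dB bandwidth: Δω = ω₀/Q = 2755 rad/s; BW = Δω/(2π) = 438.4 Hz.

(a) f₀ = 6.013e+04 Hz  (b) Q = 137.1  (c) BW = 438.4 Hz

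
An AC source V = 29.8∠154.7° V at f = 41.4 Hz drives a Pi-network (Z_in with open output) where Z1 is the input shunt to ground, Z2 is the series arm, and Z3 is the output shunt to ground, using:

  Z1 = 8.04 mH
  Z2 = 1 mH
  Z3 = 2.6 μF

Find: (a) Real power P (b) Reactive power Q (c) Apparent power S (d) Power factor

Step 1 — Angular frequency: ω = 2π·f = 2π·41.4 = 260.1 rad/s.
Step 2 — Component impedances:
  Z1: Z = jωL = j·260.1·0.00804 = 0 + j2.091 Ω
  Z2: Z = jωL = j·260.1·0.001 = 0 + j0.2601 Ω
  Z3: Z = 1/(jωC) = -j/(ω·C) = 0 - j1479 Ω
Step 3 — With open output, the series arm Z2 and the output shunt Z3 appear in series to ground: Z2 + Z3 = 0 - j1478 Ω.
Step 4 — Parallel with input shunt Z1: Z_in = Z1 || (Z2 + Z3) = 0 + j2.094 Ω = 2.094∠90.0° Ω.
Step 5 — Source phasor: V = 29.8∠154.7° V = -26.94 + j12.74 V.
Step 6 — Current: I = V / Z = 6.081 + j12.86 A = 14.23∠64.7° A.
Step 7 — Complex power: S = V·I* = 0 + j424 VA.
Step 8 — Real power: P = Re(S) = 0 W.
Step 9 — Reactive power: Q = Im(S) = 424 VAR.
Step 10 — Apparent power: |S| = 424 VA.
Step 11 — Power factor: PF = P/|S| = 0 (lagging).

(a) P = 0 W  (b) Q = 424 VAR  (c) S = 424 VA  (d) PF = 0 (lagging)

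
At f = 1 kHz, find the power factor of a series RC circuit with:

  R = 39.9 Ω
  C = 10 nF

Step 1 — Angular frequency: ω = 2π·f = 2π·1000 = 6283 rad/s.
Step 2 — Component impedances:
  R: Z = R = 39.9 Ω
  C: Z = 1/(jωC) = -j/(ω·C) = 0 - j1.592e+04 Ω
Step 3 — Series combination: Z_total = R + C = 39.9 - j1.592e+04 Ω = 1.592e+04∠-89.9° Ω.
Step 4 — Power factor: PF = cos(φ) = Re(Z)/|Z| = 39.9/15916 = 0.002507.
Step 5 — Type: Im(Z) = -1.592e+04 ⇒ leading (phase φ = -89.9°).

PF = 0.002507 (leading, φ = -89.9°)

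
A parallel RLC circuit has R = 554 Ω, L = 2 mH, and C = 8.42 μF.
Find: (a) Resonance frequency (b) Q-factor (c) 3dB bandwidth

Step 1 — Resonance: ω₀ = 1/√(LC) = 1/√(0.002·8.42e-06) = 7706 rad/s.
Step 2 — f₀ = ω₀/(2π) = 1226 Hz.
Step 3 — Parallel Q: Q = R/(ω₀L) = 554/(7706·0.002) = 35.95.
Step 4 — Bandwidth: Δω = ω₀/Q = 214.4 rad/s; BW = Δω/(2π) = 34.12 Hz.

(a) f₀ = 1226 Hz  (b) Q = 35.95  (c) BW = 34.12 Hz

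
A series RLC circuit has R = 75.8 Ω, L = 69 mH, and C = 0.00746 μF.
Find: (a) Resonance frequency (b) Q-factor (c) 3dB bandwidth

Step 1 — Resonance condition Im(Z)=0 gives ω₀ = 1/√(LC).
Step 2 — ω₀ = 1/√(0.069·7.46e-09) = 4.408e+04 rad/s.
Step 3 — f₀ = ω₀/(2π) = 7015 Hz.
Step 4 — Series Q: Q = ω₀L/R = 4.408e+04·0.069/75.8 = 40.12.
Step 5 — 3dB bandwidth: Δω = ω₀/Q = 1099 rad/s; BW = Δω/(2π) = 174.8 Hz.

(a) f₀ = 7015 Hz  (b) Q = 40.12  (c) BW = 174.8 Hz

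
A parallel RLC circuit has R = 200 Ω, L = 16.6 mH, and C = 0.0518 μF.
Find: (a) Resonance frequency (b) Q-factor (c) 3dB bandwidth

Step 1 — Resonance: ω₀ = 1/√(LC) = 1/√(0.0166·5.18e-08) = 3.41e+04 rad/s.
Step 2 — f₀ = ω₀/(2π) = 5428 Hz.
Step 3 — Parallel Q: Q = R/(ω₀L) = 200/(3.41e+04·0.0166) = 0.3533.
Step 4 — Bandwidth: Δω = ω₀/Q = 9.653e+04 rad/s; BW = Δω/(2π) = 1.536e+04 Hz.

(a) f₀ = 5428 Hz  (b) Q = 0.3533  (c) BW = 1.536e+04 Hz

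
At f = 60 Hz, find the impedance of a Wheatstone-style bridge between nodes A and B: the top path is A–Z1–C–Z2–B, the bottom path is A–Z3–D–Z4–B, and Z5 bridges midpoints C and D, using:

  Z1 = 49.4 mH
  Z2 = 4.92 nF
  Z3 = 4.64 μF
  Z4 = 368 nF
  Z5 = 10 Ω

Step 1 — Angular frequency: ω = 2π·f = 2π·60 = 377 rad/s.
Step 2 — Component impedances:
  Z1: Z = jωL = j·377·0.0494 = 0 + j18.62 Ω
  Z2: Z = 1/(jωC) = -j/(ω·C) = 0 - j5.391e+05 Ω
  Z3: Z = 1/(jωC) = -j/(ω·C) = 0 - j571.7 Ω
  Z4: Z = 1/(jωC) = -j/(ω·C) = 0 - j7208 Ω
  Z5: Z = R = 10 Ω
Step 3 — Bridge requires nodal analysis (the Z5 bridge couples midpoints C and D, so the two paths cannot be reduced to a simple series/parallel combination). Setting node B to ground and injecting 1 A at node A, the 3-node admittance system at A, C, D solves to V_A = Z_AB = 10.41 - j7094 Ω = 7094∠-89.9° Ω.

Z = 10.41 - j7094 Ω = 7094∠-89.9° Ω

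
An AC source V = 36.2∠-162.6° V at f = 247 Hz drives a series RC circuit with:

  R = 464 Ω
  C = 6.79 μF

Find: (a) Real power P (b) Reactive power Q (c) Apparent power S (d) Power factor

Step 1 — Angular frequency: ω = 2π·f = 2π·247 = 1552 rad/s.
Step 2 — Component impedances:
  R: Z = R = 464 Ω
  C: Z = 1/(jωC) = -j/(ω·C) = 0 - j94.9 Ω
Step 3 — Series combination: Z_total = R + C = 464 - j94.9 Ω = 473.6∠-11.6° Ω.
Step 4 — Source phasor: V = 36.2∠-162.6° V = -34.54 - j10.83 V.
Step 5 — Current: I = V / Z = -0.06688 - j0.03701 A = 0.07644∠-151.0° A.
Step 6 — Complex power: S = V·I* = 2.711 - j0.5544 VA.
Step 7 — Real power: P = Re(S) = 2.711 W.
Step 8 — Reactive power: Q = Im(S) = -0.5544 VAR.
Step 9 — Apparent power: |S| = 2.767 VA.
Step 10 — Power factor: PF = P/|S| = 0.9797 (leading).

(a) P = 2.711 W  (b) Q = -0.5544 VAR  (c) S = 2.767 VA  (d) PF = 0.9797 (leading)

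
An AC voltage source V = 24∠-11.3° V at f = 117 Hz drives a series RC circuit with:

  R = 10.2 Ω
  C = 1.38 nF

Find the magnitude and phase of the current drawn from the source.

Step 1 — Angular frequency: ω = 2π·f = 2π·117 = 735.1 rad/s.
Step 2 — Component impedances:
  R: Z = R = 10.2 Ω
  C: Z = 1/(jωC) = -j/(ω·C) = 0 - j9.857e+05 Ω
Step 3 — Series combination: Z_total = R + C = 10.2 - j9.857e+05 Ω = 9.857e+05∠-90.0° Ω.
Step 4 — Source phasor: V = 24∠-11.3° V = 23.53 - j4.703 V.
Step 5 — Ohm's law: I = V / Z_total = (23.53 - j4.703) / (10.2 - j9.857e+05) = 4.771e-06 + j2.388e-05 A.
Step 6 — Convert to polar: |I| = 2.435e-05 A, ∠I = 78.7°.

I = 2.435e-05∠78.7° A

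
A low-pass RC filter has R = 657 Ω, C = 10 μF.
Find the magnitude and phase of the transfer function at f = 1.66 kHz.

Step 1 — Angular frequency: ω = 2π·1660 = 1.043e+04 rad/s.
Step 2 — Transfer function: H(jω) = 1/(1 + jωRC).
Step 3 — Denominator: 1 + jωRC = 1 + j·1.043e+04·657·1e-05 = 1 + j68.53.
Step 4 — H = 0.0002129 - j0.01459.
Step 5 — Magnitude: |H| = 0.01459 (-36.7 dB); phase: φ = -89.2°.

|H| = 0.01459 (-36.7 dB), φ = -89.2°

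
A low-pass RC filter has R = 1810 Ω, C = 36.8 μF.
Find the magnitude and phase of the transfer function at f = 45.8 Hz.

Step 1 — Angular frequency: ω = 2π·45.8 = 287.8 rad/s.
Step 2 — Transfer function: H(jω) = 1/(1 + jωRC).
Step 3 — Denominator: 1 + jωRC = 1 + j·287.8·1810·3.68e-05 = 1 + j19.17.
Step 4 — H = 0.002714 - j0.05203.
Step 5 — Magnitude: |H| = 0.0521 (-25.7 dB); phase: φ = -87.0°.

|H| = 0.0521 (-25.7 dB), φ = -87.0°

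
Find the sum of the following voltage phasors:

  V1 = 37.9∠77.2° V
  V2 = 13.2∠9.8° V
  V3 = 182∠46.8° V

Step 1 — Convert each phasor to rectangular form:
  V1 = 37.9·(cos(77.2°) + j·sin(77.2°)) = 8.397 + j36.96 V
  V2 = 13.2·(cos(9.8°) + j·sin(9.8°)) = 13.01 + j2.247 V
  V3 = 182·(cos(46.8°) + j·sin(46.8°)) = 124.6 + j132.7 V
Step 2 — Sum components: V_total = 146 + j171.9 V.
Step 3 — Convert to polar: |V_total| = 225.5 V, ∠V_total = 49.7°.

V_total = 225.5∠49.7° V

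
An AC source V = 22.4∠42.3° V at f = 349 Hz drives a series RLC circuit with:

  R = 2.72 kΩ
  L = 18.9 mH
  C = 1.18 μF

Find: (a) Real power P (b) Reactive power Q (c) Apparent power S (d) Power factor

Step 1 — Angular frequency: ω = 2π·f = 2π·349 = 2193 rad/s.
Step 2 — Component impedances:
  R: Z = R = 2720 Ω
  L: Z = jωL = j·2193·0.0189 = 0 + j41.44 Ω
  C: Z = 1/(jωC) = -j/(ω·C) = 0 - j386.5 Ω
Step 3 — Series combination: Z_total = R + L + C = 2720 - j345 Ω = 2742∠-7.2° Ω.
Step 4 — Source phasor: V = 22.4∠42.3° V = 16.57 + j15.08 V.
Step 5 — Current: I = V / Z = 0.005303 + j0.006215 A = 0.00817∠49.5° A.
Step 6 — Complex power: S = V·I* = 0.1815 - j0.02303 VA.
Step 7 — Real power: P = Re(S) = 0.1815 W.
Step 8 — Reactive power: Q = Im(S) = -0.02303 VAR.
Step 9 — Apparent power: |S| = 0.183 VA.
Step 10 — Power factor: PF = P/|S| = 0.9921 (leading).

(a) P = 0.1815 W  (b) Q = -0.02303 VAR  (c) S = 0.183 VA  (d) PF = 0.9921 (leading)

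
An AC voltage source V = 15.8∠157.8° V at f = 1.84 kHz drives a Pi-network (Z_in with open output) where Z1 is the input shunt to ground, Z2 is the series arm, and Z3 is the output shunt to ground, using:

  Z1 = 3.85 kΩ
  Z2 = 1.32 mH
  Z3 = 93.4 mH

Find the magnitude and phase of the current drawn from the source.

Step 1 — Angular frequency: ω = 2π·f = 2π·1840 = 1.156e+04 rad/s.
Step 2 — Component impedances:
  Z1: Z = R = 3850 Ω
  Z2: Z = jωL = j·1.156e+04·0.00132 = 0 + j15.26 Ω
  Z3: Z = jωL = j·1.156e+04·0.0934 = 0 + j1080 Ω
Step 3 — With open output, the series arm Z2 and the output shunt Z3 appear in series to ground: Z2 + Z3 = 0 + j1095 Ω.
Step 4 — Parallel with input shunt Z1: Z_in = Z1 || (Z2 + Z3) = 288.2 + j1013 Ω = 1053∠74.1° Ω.
Step 5 — Source phasor: V = 15.8∠157.8° V = -14.63 + j5.97 V.
Step 6 — Ohm's law: I = V / Z_total = (-14.63 + j5.97) / (288.2 + j1013) = 0.001652 + j0.01491 A.
Step 7 — Convert to polar: |I| = 0.015 A, ∠I = 83.7°.

I = 0.015∠83.7° A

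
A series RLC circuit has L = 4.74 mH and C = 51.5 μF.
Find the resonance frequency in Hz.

Step 1 — Resonance condition Im(Z)=0 gives ω₀ = 1/√(LC).
Step 2 — ω₀ = 1/√(0.00474·5.15e-05) = 2024 rad/s.
Step 3 — f₀ = ω₀/(2π) = 322.1 Hz.

f₀ = 322.1 Hz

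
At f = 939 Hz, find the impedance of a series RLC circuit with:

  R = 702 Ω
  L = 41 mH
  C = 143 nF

Step 1 — Angular frequency: ω = 2π·f = 2π·939 = 5900 rad/s.
Step 2 — Component impedances:
  R: Z = R = 702 Ω
  L: Z = jωL = j·5900·0.041 = 0 + j241.9 Ω
  C: Z = 1/(jωC) = -j/(ω·C) = 0 - j1185 Ω
Step 3 — Series combination: Z_total = R + L + C = 702 - j943.4 Ω = 1176∠-53.3° Ω.

Z = 702 - j943.4 Ω = 1176∠-53.3° Ω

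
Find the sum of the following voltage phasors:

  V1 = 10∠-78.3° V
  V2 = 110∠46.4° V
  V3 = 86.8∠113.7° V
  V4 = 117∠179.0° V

Step 1 — Convert each phasor to rectangular form:
  V1 = 10·(cos(-78.3°) + j·sin(-78.3°)) = 2.028 - j9.792 V
  V2 = 110·(cos(46.4°) + j·sin(46.4°)) = 75.86 + j79.66 V
  V3 = 86.8·(cos(113.7°) + j·sin(113.7°)) = -34.89 + j79.48 V
  V4 = 117·(cos(179.0°) + j·sin(179.0°)) = -117 + j2.042 V
Step 2 — Sum components: V_total = -73.99 + j151.4 V.
Step 3 — Convert to polar: |V_total| = 168.5 V, ∠V_total = 116.0°.

V_total = 168.5∠116.0° V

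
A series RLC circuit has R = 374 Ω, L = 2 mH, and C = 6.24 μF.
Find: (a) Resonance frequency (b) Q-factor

Step 1 — Resonance condition Im(Z)=0 gives ω₀ = 1/√(LC).
Step 2 — ω₀ = 1/√(0.002·6.24e-06) = 8951 rad/s.
Step 3 — f₀ = ω₀/(2π) = 1425 Hz.
Step 4 — Series Q: Q = ω₀L/R = 8951·0.002/374 = 0.04787.

(a) f₀ = 1425 Hz  (b) Q = 0.04787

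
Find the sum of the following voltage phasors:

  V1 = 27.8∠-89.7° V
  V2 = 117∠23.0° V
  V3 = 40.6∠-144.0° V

Step 1 — Convert each phasor to rectangular form:
  V1 = 27.8·(cos(-89.7°) + j·sin(-89.7°)) = 0.1456 - j27.8 V
  V2 = 117·(cos(23.0°) + j·sin(23.0°)) = 107.7 + j45.72 V
  V3 = 40.6·(cos(-144.0°) + j·sin(-144.0°)) = -32.85 - j23.86 V
Step 2 — Sum components: V_total = 75 - j5.948 V.
Step 3 — Convert to polar: |V_total| = 75.23 V, ∠V_total = -4.5°.

V_total = 75.23∠-4.5° V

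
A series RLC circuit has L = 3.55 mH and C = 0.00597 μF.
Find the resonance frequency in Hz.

Step 1 — Resonance condition Im(Z)=0 gives ω₀ = 1/√(LC).
Step 2 — ω₀ = 1/√(0.00355·5.97e-09) = 2.172e+05 rad/s.
Step 3 — f₀ = ω₀/(2π) = 3.457e+04 Hz.

f₀ = 3.457e+04 Hz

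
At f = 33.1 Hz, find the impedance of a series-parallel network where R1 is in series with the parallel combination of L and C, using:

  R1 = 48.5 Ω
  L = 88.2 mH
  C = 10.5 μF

Step 1 — Angular frequency: ω = 2π·f = 2π·33.1 = 208 rad/s.
Step 2 — Component impedances:
  R1: Z = R = 48.5 Ω
  L: Z = jωL = j·208·0.0882 = 0 + j18.34 Ω
  C: Z = 1/(jωC) = -j/(ω·C) = 0 - j457.9 Ω
Step 3 — Parallel branch: L || C = 1/(1/L + 1/C) = 0 + j19.11 Ω.
Step 4 — Series with R1: Z_total = R1 + (L || C) = 48.5 + j19.11 Ω = 52.13∠21.5° Ω.

Z = 48.5 + j19.11 Ω = 52.13∠21.5° Ω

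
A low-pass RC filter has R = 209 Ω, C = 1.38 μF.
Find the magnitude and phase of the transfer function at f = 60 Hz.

Step 1 — Angular frequency: ω = 2π·60 = 377 rad/s.
Step 2 — Transfer function: H(jω) = 1/(1 + jωRC).
Step 3 — Denominator: 1 + jωRC = 1 + j·377·209·1.38e-06 = 1 + j0.1087.
Step 4 — H = 0.9883 - j0.1075.
Step 5 — Magnitude: |H| = 0.9941 (-0.1 dB); phase: φ = -6.2°.

|H| = 0.9941 (-0.1 dB), φ = -6.2°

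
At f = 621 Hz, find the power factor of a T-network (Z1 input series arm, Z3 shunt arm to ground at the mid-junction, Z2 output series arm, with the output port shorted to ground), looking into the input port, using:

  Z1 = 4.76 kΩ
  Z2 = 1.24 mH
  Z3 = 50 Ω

Step 1 — Angular frequency: ω = 2π·f = 2π·621 = 3902 rad/s.
Step 2 — Component impedances:
  Z1: Z = R = 4760 Ω
  Z2: Z = jωL = j·3902·0.00124 = 0 + j4.838 Ω
  Z3: Z = R = 50 Ω
Step 3 — With the output port shorted to ground, the output series arm Z2 runs from the junction to ground; the shunt arm Z3 also runs from the junction to ground. They appear in parallel: Z3 || Z2 = 0.4638 + j4.793 Ω.
Step 4 — Series with input arm Z1: Z_in = Z1 + (Z3 || Z2) = 4760 + j4.793 Ω = 4760∠0.1° Ω.
Step 5 — Power factor: PF = cos(φ) = Re(Z)/|Z| = 4760/4760 = 1.
Step 6 — Type: Im(Z) = 4.793 ⇒ lagging (phase φ = 0.1°).

PF = 1 (lagging, φ = 0.1°)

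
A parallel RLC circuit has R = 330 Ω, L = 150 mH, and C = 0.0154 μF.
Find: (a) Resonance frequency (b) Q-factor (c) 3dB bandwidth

Step 1 — Resonance: ω₀ = 1/√(LC) = 1/√(0.15·1.54e-08) = 2.081e+04 rad/s.
Step 2 — f₀ = ω₀/(2π) = 3311 Hz.
Step 3 — Parallel Q: Q = R/(ω₀L) = 330/(2.081e+04·0.15) = 0.1057.
Step 4 — Bandwidth: Δω = ω₀/Q = 1.968e+05 rad/s; BW = Δω/(2π) = 3.132e+04 Hz.

(a) f₀ = 3311 Hz  (b) Q = 0.1057  (c) BW = 3.132e+04 Hz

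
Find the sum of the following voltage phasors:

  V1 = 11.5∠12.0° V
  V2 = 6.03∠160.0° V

Step 1 — Convert each phasor to rectangular form:
  V1 = 11.5·(cos(12.0°) + j·sin(12.0°)) = 11.25 + j2.391 V
  V2 = 6.03·(cos(160.0°) + j·sin(160.0°)) = -5.666 + j2.062 V
Step 2 — Sum components: V_total = 5.582 + j4.453 V.
Step 3 — Convert to polar: |V_total| = 7.141 V, ∠V_total = 38.6°.

V_total = 7.141∠38.6° V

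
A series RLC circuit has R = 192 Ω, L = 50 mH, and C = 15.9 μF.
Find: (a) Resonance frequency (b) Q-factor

Step 1 — Resonance condition Im(Z)=0 gives ω₀ = 1/√(LC).
Step 2 — ω₀ = 1/√(0.05·1.59e-05) = 1122 rad/s.
Step 3 — f₀ = ω₀/(2π) = 178.5 Hz.
Step 4 — Series Q: Q = ω₀L/R = 1122·0.05/192 = 0.2921.

(a) f₀ = 178.5 Hz  (b) Q = 0.2921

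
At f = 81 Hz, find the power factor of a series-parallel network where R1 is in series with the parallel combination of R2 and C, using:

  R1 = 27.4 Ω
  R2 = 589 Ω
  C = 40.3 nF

Step 1 — Angular frequency: ω = 2π·f = 2π·81 = 508.9 rad/s.
Step 2 — Component impedances:
  R1: Z = R = 27.4 Ω
  R2: Z = R = 589 Ω
  C: Z = 1/(jωC) = -j/(ω·C) = 0 - j4.876e+04 Ω
Step 3 — Parallel branch: R2 || C = 1/(1/R2 + 1/C) = 588.9 - j7.114 Ω.
Step 4 — Series with R1: Z_total = R1 + (R2 || C) = 616.3 - j7.114 Ω = 616.4∠-0.7° Ω.
Step 5 — Power factor: PF = cos(φ) = Re(Z)/|Z| = 616.31/616.36 = 0.9999.
Step 6 — Type: Im(Z) = -7.114 ⇒ leading (phase φ = -0.7°).

PF = 0.9999 (leading, φ = -0.7°)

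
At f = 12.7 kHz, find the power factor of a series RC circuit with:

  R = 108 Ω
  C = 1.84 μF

Step 1 — Angular frequency: ω = 2π·f = 2π·1.27e+04 = 7.98e+04 rad/s.
Step 2 — Component impedances:
  R: Z = R = 108 Ω
  C: Z = 1/(jωC) = -j/(ω·C) = 0 - j6.811 Ω
Step 3 — Series combination: Z_total = R + C = 108 - j6.811 Ω = 108.2∠-3.6° Ω.
Step 4 — Power factor: PF = cos(φ) = Re(Z)/|Z| = 108/108.215 = 0.998.
Step 5 — Type: Im(Z) = -6.811 ⇒ leading (phase φ = -3.6°).

PF = 0.998 (leading, φ = -3.6°)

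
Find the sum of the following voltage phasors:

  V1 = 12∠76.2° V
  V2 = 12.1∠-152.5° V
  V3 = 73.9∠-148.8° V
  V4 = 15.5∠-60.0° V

Step 1 — Convert each phasor to rectangular form:
  V1 = 12·(cos(76.2°) + j·sin(76.2°)) = 2.862 + j11.65 V
  V2 = 12.1·(cos(-152.5°) + j·sin(-152.5°)) = -10.73 - j5.587 V
  V3 = 73.9·(cos(-148.8°) + j·sin(-148.8°)) = -63.21 - j38.28 V
  V4 = 15.5·(cos(-60.0°) + j·sin(-60.0°)) = 7.75 - j13.42 V
Step 2 — Sum components: V_total = -63.33 - j45.64 V.
Step 3 — Convert to polar: |V_total| = 78.06 V, ∠V_total = -144.2°.

V_total = 78.06∠-144.2° V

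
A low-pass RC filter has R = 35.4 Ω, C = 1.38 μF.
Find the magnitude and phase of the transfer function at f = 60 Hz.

Step 1 — Angular frequency: ω = 2π·60 = 377 rad/s.
Step 2 — Transfer function: H(jω) = 1/(1 + jωRC).
Step 3 — Denominator: 1 + jωRC = 1 + j·377·35.4·1.38e-06 = 1 + j0.01842.
Step 4 — H = 0.9997 - j0.01841.
Step 5 — Magnitude: |H| = 0.9998 (-0.0 dB); phase: φ = -1.1°.

|H| = 0.9998 (-0.0 dB), φ = -1.1°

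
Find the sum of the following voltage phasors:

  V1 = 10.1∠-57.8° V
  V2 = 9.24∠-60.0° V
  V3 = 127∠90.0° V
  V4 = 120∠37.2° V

Step 1 — Convert each phasor to rectangular form:
  V1 = 10.1·(cos(-57.8°) + j·sin(-57.8°)) = 5.382 - j8.547 V
  V2 = 9.24·(cos(-60.0°) + j·sin(-60.0°)) = 4.62 - j8.002 V
  V3 = 127·(cos(90.0°) + j·sin(90.0°)) = 0 + j127 V
  V4 = 120·(cos(37.2°) + j·sin(37.2°)) = 95.58 + j72.55 V
Step 2 — Sum components: V_total = 105.6 + j183 V.
Step 3 — Convert to polar: |V_total| = 211.3 V, ∠V_total = 60.0°.

V_total = 211.3∠60.0° V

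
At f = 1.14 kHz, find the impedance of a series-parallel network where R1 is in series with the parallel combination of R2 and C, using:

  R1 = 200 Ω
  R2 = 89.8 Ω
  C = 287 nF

Step 1 — Angular frequency: ω = 2π·f = 2π·1140 = 7163 rad/s.
Step 2 — Component impedances:
  R1: Z = R = 200 Ω
  R2: Z = R = 89.8 Ω
  C: Z = 1/(jωC) = -j/(ω·C) = 0 - j486.4 Ω
Step 3 — Parallel branch: R2 || C = 1/(1/R2 + 1/C) = 86.84 - j16.03 Ω.
Step 4 — Series with R1: Z_total = R1 + (R2 || C) = 286.8 - j16.03 Ω = 287.3∠-3.2° Ω.

Z = 286.8 - j16.03 Ω = 287.3∠-3.2° Ω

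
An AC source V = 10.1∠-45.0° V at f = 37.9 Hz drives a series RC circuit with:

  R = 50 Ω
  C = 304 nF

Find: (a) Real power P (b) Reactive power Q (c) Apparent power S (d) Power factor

Step 1 — Angular frequency: ω = 2π·f = 2π·37.9 = 238.1 rad/s.
Step 2 — Component impedances:
  R: Z = R = 50 Ω
  C: Z = 1/(jωC) = -j/(ω·C) = 0 - j1.381e+04 Ω
Step 3 — Series combination: Z_total = R + C = 50 - j1.381e+04 Ω = 1.381e+04∠-89.8° Ω.
Step 4 — Source phasor: V = 10.1∠-45.0° V = 7.142 - j7.142 V.
Step 5 — Current: I = V / Z = 0.0005189 + j0.0005151 A = 0.0007312∠44.8° A.
Step 6 — Complex power: S = V·I* = 2.673e-05 - j0.007385 VA.
Step 7 — Real power: P = Re(S) = 2.673e-05 W.
Step 8 — Reactive power: Q = Im(S) = -0.007385 VAR.
Step 9 — Apparent power: |S| = 0.007385 VA.
Step 10 — Power factor: PF = P/|S| = 0.00362 (leading).

(a) P = 2.673e-05 W  (b) Q = -0.007385 VAR  (c) S = 0.007385 VA  (d) PF = 0.00362 (leading)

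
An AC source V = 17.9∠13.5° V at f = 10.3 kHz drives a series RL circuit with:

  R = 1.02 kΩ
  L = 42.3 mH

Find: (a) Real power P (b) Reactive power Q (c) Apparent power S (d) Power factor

Step 1 — Angular frequency: ω = 2π·f = 2π·1.03e+04 = 6.472e+04 rad/s.
Step 2 — Component impedances:
  R: Z = R = 1020 Ω
  L: Z = jωL = j·6.472e+04·0.0423 = 0 + j2738 Ω
Step 3 — Series combination: Z_total = R + L = 1020 + j2738 Ω = 2921∠69.6° Ω.
Step 4 — Source phasor: V = 17.9∠13.5° V = 17.41 + j4.179 V.
Step 5 — Current: I = V / Z = 0.003421 - j0.005084 A = 0.006127∠-56.1° A.
Step 6 — Complex power: S = V·I* = 0.03829 + j0.1028 VA.
Step 7 — Real power: P = Re(S) = 0.03829 W.
Step 8 — Reactive power: Q = Im(S) = 0.1028 VAR.
Step 9 — Apparent power: |S| = 0.1097 VA.
Step 10 — Power factor: PF = P/|S| = 0.3492 (lagging).

(a) P = 0.03829 W  (b) Q = 0.1028 VAR  (c) S = 0.1097 VA  (d) PF = 0.3492 (lagging)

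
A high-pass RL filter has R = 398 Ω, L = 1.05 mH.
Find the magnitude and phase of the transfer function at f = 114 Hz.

Step 1 — Angular frequency: ω = 2π·114 = 716.3 rad/s.
Step 2 — Transfer function: H(jω) = jωL/(R + jωL).
Step 3 — Numerator jωL = j·0.7521; denominator R + jωL = 398 + j0.7521.
Step 4 — H = 3.571e-06 + j0.00189.
Step 5 — Magnitude: |H| = 0.00189 (-54.5 dB); phase: φ = 89.9°.

|H| = 0.00189 (-54.5 dB), φ = 89.9°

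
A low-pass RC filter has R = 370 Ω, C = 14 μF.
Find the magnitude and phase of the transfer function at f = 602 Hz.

Step 1 — Angular frequency: ω = 2π·602 = 3782 rad/s.
Step 2 — Transfer function: H(jω) = 1/(1 + jωRC).
Step 3 — Denominator: 1 + jωRC = 1 + j·3782·370·1.4e-05 = 1 + j19.59.
Step 4 — H = 0.002598 - j0.05091.
Step 5 — Magnitude: |H| = 0.05097 (-25.9 dB); phase: φ = -87.1°.

|H| = 0.05097 (-25.9 dB), φ = -87.1°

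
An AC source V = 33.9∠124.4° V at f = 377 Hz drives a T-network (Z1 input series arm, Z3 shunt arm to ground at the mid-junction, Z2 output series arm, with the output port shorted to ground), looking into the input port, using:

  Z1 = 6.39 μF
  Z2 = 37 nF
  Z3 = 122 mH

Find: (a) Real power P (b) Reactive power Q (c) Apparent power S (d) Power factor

Step 1 — Angular frequency: ω = 2π·f = 2π·377 = 2369 rad/s.
Step 2 — Component impedances:
  Z1: Z = 1/(jωC) = -j/(ω·C) = 0 - j66.07 Ω
  Z2: Z = 1/(jωC) = -j/(ω·C) = 0 - j1.141e+04 Ω
  Z3: Z = jωL = j·2369·0.122 = 0 + j289 Ω
Step 3 — With the output port shorted to ground, the output series arm Z2 runs from the junction to ground; the shunt arm Z3 also runs from the junction to ground. They appear in parallel: Z3 || Z2 = 0 + j296.5 Ω.
Step 4 — Series with input arm Z1: Z_in = Z1 + (Z3 || Z2) = 0 + j230.4 Ω = 230.4∠90.0° Ω.
Step 5 — Source phasor: V = 33.9∠124.4° V = -19.15 + j27.97 V.
Step 6 — Current: I = V / Z = 0.1214 + j0.08311 A = 0.1471∠34.4° A.
Step 7 — Complex power: S = V·I* = 0 + j4.987 VA.
Step 8 — Real power: P = Re(S) = 0 W.
Step 9 — Reactive power: Q = Im(S) = 4.987 VAR.
Step 10 — Apparent power: |S| = 4.987 VA.
Step 11 — Power factor: PF = P/|S| = 0 (lagging).

(a) P = 0 W  (b) Q = 4.987 VAR  (c) S = 4.987 VA  (d) PF = 0 (lagging)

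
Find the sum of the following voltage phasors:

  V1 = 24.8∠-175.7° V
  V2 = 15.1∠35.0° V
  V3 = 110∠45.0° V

Step 1 — Convert each phasor to rectangular form:
  V1 = 24.8·(cos(-175.7°) + j·sin(-175.7°)) = -24.73 - j1.859 V
  V2 = 15.1·(cos(35.0°) + j·sin(35.0°)) = 12.37 + j8.661 V
  V3 = 110·(cos(45.0°) + j·sin(45.0°)) = 77.78 + j77.78 V
Step 2 — Sum components: V_total = 65.42 + j84.58 V.
Step 3 — Convert to polar: |V_total| = 106.9 V, ∠V_total = 52.3°.

V_total = 106.9∠52.3° V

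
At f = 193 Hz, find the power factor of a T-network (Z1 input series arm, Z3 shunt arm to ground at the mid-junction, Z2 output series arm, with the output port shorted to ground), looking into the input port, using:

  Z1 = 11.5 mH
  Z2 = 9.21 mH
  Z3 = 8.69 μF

Step 1 — Angular frequency: ω = 2π·f = 2π·193 = 1213 rad/s.
Step 2 — Component impedances:
  Z1: Z = jωL = j·1213·0.0115 = 0 + j13.95 Ω
  Z2: Z = jωL = j·1213·0.00921 = 0 + j11.17 Ω
  Z3: Z = 1/(jωC) = -j/(ω·C) = 0 - j94.89 Ω
Step 3 — With the output port shorted to ground, the output series arm Z2 runs from the junction to ground; the shunt arm Z3 also runs from the junction to ground. They appear in parallel: Z3 || Z2 = 0 + j12.66 Ω.
Step 4 — Series with input arm Z1: Z_in = Z1 + (Z3 || Z2) = 0 + j26.6 Ω = 26.6∠90.0° Ω.
Step 5 — Power factor: PF = cos(φ) = Re(Z)/|Z| = 0/26.6 = 0.
Step 6 — Type: Im(Z) = 26.6 ⇒ lagging (phase φ = 90.0°).

PF = 0 (lagging, φ = 90.0°)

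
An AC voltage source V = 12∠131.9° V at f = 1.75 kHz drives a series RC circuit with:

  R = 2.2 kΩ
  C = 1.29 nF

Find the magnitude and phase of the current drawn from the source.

Step 1 — Angular frequency: ω = 2π·f = 2π·1750 = 1.1e+04 rad/s.
Step 2 — Component impedances:
  R: Z = R = 2200 Ω
  C: Z = 1/(jωC) = -j/(ω·C) = 0 - j7.05e+04 Ω
Step 3 — Series combination: Z_total = R + C = 2200 - j7.05e+04 Ω = 7.053e+04∠-88.2° Ω.
Step 4 — Source phasor: V = 12∠131.9° V = -8.014 + j8.932 V.
Step 5 — Ohm's law: I = V / Z_total = (-8.014 + j8.932) / (2200 - j7.05e+04) = -0.0001301 - j0.0001096 A.
Step 6 — Convert to polar: |I| = 0.0001701 A, ∠I = -139.9°.

I = 0.0001701∠-139.9° A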